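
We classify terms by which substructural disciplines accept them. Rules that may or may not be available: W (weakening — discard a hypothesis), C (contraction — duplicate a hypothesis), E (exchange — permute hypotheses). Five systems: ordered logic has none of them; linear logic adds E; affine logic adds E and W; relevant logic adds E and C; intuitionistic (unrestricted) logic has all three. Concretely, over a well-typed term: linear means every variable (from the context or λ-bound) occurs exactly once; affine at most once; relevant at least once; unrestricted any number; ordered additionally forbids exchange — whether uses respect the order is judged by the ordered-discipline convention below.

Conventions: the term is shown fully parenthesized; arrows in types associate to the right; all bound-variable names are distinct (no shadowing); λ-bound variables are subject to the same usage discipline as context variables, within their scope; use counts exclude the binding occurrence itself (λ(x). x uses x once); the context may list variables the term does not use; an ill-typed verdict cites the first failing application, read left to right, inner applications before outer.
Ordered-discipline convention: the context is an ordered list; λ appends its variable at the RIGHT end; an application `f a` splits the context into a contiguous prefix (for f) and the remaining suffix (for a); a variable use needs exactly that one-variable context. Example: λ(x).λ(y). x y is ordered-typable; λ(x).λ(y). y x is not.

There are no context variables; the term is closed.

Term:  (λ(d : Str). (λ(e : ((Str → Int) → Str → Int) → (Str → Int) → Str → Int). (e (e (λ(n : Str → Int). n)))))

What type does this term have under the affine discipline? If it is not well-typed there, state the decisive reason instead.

not well-typed under affine — uses contraction: e ×2
variable uses: d (λ-bound) ×0; e (λ-bound) ×2; n (λ-bound) ×1
use order (left to right): e, e, n
typing: well-typed — term : Str → (((Str → Int) → Str → Int) → (Str → Int) → Str → Int) → (Str → Int) → Str → Int
per-discipline verdicts: ordered ✗; linear ✗; affine ✗; relevant ✗; unrestricted ✓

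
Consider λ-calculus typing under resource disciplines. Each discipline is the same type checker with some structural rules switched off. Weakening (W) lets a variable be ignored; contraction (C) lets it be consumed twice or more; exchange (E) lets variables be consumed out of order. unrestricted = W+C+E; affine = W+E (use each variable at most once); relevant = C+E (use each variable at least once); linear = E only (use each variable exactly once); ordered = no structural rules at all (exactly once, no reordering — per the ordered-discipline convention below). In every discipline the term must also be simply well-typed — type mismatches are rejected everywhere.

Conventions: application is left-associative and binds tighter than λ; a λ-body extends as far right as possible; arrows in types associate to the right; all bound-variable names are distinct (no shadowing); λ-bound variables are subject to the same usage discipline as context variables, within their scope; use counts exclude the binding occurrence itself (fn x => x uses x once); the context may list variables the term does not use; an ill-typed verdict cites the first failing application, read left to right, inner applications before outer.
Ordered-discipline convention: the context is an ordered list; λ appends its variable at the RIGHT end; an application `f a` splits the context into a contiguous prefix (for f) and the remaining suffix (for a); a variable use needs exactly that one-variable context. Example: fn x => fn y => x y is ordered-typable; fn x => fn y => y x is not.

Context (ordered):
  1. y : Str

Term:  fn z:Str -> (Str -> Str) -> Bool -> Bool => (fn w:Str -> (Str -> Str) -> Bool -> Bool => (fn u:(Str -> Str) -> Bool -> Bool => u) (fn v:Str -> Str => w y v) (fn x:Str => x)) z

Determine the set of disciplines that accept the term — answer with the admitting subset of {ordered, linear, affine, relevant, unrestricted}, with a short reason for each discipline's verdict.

accepted by: linear, affine, relevant, unrestricted
variable uses: y: 1×; z [bound]: 1×; w [bound]: 1×; u [bound]: 1×; v [bound]: 1×; x [bound]: 1×
use order (left to right): u, w, y, v, x, z
typing: ✓ — (Str -> (Str -> Str) -> Bool -> Bool) -> Bool -> Bool
ordered ✗ (use order u, w, y, v, x, z needs exchange)
linear ✓ (exactly-once usage across y, z, w, u, v, x)
affine ✓ (at most one use each (y, z, w, u, v, x))
relevant ✓ (at least one use each (y, z, w, u, v, x))
unrestricted ✓ (type-checks ((Str -> (Str -> Str) -> Bool -> Bool) -> Bool -> Bool) and nothing is barred)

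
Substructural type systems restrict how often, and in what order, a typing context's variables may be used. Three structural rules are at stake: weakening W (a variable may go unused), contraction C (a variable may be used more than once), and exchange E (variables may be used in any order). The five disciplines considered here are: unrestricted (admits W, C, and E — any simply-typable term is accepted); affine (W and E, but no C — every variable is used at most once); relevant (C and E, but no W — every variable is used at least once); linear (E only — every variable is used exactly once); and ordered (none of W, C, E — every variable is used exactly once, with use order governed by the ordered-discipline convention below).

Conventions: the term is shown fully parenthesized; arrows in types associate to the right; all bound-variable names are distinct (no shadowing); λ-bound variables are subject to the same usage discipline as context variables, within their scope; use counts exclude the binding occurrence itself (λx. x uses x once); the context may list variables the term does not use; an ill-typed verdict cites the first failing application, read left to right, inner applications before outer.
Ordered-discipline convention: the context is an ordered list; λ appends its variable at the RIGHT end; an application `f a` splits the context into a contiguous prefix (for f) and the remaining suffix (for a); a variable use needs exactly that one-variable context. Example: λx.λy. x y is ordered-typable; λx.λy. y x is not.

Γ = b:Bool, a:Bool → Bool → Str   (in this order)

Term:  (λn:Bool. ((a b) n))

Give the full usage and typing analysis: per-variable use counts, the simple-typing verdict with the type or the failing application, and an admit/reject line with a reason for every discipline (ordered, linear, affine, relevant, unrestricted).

use counts: b=1; a=1; n (λ-bound)=1
left-to-right use order: a, b, n
typing: the term checks, with type Bool → Str
ordered: ✗, needs exchange: uses follow a, b, n
linear: ✓, single use per variable (b, a, n)
affine: ✓, no duplicate uses among b, a, n
relevant: ✓, b, a, n: all used, weakening unneeded
unrestricted: ✓, typability at Bool → Str is all that's needed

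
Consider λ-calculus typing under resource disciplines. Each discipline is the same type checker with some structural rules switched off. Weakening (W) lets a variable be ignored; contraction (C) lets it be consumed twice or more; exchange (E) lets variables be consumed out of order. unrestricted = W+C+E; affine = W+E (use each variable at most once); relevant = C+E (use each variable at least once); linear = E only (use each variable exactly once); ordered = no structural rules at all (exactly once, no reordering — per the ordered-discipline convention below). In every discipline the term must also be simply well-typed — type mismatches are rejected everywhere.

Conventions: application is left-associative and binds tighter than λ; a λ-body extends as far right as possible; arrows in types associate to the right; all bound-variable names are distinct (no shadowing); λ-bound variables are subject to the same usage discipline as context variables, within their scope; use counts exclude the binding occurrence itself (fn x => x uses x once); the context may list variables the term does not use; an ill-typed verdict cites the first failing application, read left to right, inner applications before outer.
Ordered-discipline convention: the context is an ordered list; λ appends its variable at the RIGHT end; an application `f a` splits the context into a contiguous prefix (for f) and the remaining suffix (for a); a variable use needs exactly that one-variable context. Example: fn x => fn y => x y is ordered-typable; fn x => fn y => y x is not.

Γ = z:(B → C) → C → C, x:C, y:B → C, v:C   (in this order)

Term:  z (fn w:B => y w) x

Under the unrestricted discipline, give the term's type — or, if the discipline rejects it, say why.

term : C
variable uses: z ×1, x ×1, y ×1, v ×0, w [bound] ×1
uses in reading order: z, y, w, x
typing: well-typed at C
per-discipline verdicts: ordered ✗ · linear ✗ · affine ✓ · relevant ✗ · unrestricted ✓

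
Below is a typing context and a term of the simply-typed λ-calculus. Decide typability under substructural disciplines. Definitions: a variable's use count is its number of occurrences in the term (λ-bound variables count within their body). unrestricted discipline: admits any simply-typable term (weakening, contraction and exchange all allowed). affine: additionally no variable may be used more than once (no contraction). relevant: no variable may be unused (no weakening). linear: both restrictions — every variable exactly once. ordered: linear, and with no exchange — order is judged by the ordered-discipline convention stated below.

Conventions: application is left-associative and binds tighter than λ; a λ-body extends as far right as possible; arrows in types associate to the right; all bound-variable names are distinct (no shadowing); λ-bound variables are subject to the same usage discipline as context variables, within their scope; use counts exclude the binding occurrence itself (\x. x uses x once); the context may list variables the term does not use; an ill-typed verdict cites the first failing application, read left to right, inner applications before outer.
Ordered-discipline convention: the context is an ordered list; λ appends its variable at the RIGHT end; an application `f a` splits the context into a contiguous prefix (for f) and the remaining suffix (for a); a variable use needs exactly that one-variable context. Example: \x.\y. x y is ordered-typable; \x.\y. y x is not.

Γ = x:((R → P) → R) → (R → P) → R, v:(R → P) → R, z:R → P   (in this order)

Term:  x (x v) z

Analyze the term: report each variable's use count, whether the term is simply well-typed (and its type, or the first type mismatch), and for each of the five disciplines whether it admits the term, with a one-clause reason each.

usage: x ×2, v ×1, z ×1
uses in reading order: x, x, v, z
typing: the term checks, with type R
ordered ✗ (x ×2 used more than once (contraction))
linear ✗ (x ×2 used more than once (contraction))
affine ✗ (x ×2 used more than once (contraction))
relevant ✓ (at least one use each (x, v, z))
unrestricted ✓ (simply typable at R; W, C, E all held)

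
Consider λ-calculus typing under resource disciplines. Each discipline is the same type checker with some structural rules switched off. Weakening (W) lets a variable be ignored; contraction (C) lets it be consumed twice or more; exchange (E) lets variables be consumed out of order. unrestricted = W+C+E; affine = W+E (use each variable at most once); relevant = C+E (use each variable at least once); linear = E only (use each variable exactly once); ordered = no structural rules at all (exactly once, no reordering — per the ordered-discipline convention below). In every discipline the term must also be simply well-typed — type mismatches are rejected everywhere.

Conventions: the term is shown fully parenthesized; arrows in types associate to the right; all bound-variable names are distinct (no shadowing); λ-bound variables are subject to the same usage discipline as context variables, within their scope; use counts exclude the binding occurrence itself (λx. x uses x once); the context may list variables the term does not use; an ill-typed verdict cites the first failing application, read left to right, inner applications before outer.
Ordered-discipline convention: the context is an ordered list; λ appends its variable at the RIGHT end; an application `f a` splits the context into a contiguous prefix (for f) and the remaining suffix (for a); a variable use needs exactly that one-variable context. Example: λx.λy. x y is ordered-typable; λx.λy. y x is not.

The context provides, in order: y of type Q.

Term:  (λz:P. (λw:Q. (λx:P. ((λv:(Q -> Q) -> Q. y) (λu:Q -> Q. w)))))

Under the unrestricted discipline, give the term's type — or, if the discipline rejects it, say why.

term : P -> Q -> P -> Q
usage: y: 1; z [bound]: 0; w [bound]: 1; x [bound]: 0; v [bound]: 0; u [bound]: 0
left-to-right use order: y, w
typing: well-typed at P -> Q -> P -> Q
all disciplines: ordered ✗, linear ✗, affine ✓, relevant ✗, unrestricted ✓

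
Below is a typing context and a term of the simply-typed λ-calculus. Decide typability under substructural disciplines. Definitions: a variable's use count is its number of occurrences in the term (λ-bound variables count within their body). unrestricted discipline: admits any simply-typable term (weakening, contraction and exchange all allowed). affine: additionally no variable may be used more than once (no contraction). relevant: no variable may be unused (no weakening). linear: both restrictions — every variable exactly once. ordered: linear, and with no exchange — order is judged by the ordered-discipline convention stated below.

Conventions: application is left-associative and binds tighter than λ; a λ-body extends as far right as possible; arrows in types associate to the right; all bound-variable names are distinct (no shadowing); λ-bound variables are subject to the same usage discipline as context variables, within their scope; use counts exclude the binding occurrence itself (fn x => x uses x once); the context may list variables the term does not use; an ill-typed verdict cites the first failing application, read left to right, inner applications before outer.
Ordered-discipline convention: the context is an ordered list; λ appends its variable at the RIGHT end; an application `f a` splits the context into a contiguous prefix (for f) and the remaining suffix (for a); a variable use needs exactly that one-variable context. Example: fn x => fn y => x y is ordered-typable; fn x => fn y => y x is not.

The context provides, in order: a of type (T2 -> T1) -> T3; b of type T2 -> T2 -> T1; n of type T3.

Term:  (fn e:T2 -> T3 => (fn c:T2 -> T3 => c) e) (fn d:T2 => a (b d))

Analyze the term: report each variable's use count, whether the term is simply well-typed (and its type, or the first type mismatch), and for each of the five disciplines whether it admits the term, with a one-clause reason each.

use counts: a ×1, b ×1, n ×0, e (bound) ×1, c (bound) ×1, d (bound) ×1
uses in reading order: c, e, a, b, d
typing: ✓ — T2 -> T3
ordered: ✗ — n left unused
linear: ✗ — n left unused
affine: ✓ — no duplicate uses among a, b, n, e, c, d
relevant: ✗ — n left unused
unrestricted: ✓ — type-checks (T2 -> T3) and nothing is barred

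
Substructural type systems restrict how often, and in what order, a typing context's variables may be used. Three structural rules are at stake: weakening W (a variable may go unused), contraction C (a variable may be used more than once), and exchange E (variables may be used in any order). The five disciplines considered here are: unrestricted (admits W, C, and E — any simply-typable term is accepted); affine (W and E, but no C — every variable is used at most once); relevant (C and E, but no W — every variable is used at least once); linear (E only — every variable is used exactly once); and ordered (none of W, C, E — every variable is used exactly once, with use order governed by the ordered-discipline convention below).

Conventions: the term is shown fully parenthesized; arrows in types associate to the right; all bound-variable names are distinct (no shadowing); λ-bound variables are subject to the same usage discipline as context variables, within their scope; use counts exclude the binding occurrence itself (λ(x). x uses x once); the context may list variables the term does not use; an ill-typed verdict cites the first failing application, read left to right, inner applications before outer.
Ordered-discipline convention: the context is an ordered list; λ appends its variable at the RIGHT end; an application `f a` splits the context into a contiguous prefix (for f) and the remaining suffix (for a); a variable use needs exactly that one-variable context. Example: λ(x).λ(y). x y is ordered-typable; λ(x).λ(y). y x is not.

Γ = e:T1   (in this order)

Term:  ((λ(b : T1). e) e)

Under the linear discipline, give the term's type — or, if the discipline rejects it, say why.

not well-typed under linear — repeated use of e ×2; b never used (weakening)
use counts: e: 2×; b (bound): 0×
use order (left to right): e, e
typing: well-typed at T1
per-discipline verdicts: ordered ✗, linear ✗, affine ✗, relevant ✗, unrestricted ✓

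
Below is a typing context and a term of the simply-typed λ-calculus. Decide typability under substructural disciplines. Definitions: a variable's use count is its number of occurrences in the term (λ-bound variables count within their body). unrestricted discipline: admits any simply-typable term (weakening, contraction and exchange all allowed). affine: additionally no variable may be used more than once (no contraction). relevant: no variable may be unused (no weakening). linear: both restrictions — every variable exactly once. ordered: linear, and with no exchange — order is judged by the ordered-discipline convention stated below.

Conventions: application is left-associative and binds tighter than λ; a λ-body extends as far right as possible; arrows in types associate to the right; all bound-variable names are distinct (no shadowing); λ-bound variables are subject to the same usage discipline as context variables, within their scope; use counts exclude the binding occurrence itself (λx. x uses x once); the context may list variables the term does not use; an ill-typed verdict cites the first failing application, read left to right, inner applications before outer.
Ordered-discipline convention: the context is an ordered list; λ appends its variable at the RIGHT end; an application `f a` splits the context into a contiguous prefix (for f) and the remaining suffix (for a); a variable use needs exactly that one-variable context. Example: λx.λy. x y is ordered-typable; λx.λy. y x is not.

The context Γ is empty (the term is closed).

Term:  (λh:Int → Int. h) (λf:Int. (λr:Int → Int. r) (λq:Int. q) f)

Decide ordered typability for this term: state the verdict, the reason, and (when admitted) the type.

yes — single-use (h, f, r, q), ordered derivation ok; term : Int → Int
use counts: h (λ-bound) ×1; f (λ-bound) ×1; r (λ-bound) ×1; q (λ-bound) ×1
uses in reading order: h, r, q, f
typing: the term checks, with type Int → Int
across the five disciplines: ordered ✓ | linear ✓ | affine ✓ | relevant ✓ | unrestricted ✓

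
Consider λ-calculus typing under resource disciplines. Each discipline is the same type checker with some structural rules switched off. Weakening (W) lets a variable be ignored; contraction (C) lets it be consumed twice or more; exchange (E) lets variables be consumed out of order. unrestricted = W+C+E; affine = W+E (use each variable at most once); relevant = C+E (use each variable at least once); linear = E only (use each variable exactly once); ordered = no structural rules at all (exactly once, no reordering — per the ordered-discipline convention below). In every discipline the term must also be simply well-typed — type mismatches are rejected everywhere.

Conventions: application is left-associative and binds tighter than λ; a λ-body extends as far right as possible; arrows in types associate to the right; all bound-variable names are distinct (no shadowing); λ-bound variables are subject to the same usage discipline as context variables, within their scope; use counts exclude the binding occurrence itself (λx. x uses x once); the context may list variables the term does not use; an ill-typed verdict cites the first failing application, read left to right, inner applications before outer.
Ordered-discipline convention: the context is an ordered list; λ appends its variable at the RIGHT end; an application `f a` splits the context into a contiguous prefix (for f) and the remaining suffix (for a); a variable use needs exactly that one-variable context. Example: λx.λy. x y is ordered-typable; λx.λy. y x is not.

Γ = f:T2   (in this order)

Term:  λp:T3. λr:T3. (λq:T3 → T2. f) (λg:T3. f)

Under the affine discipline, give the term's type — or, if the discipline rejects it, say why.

not well-typed under affine — uses contraction: f ×2
usage: f: 2×; p (bound): 0×; r (bound): 0×; q (bound): 0×; g (bound): 0×
use order (left to right): f, f
typing: well-typed at T3 → T3 → T2
across the five disciplines: ordered ✗ · linear ✗ · affine ✗ · relevant ✗ · unrestricted ✓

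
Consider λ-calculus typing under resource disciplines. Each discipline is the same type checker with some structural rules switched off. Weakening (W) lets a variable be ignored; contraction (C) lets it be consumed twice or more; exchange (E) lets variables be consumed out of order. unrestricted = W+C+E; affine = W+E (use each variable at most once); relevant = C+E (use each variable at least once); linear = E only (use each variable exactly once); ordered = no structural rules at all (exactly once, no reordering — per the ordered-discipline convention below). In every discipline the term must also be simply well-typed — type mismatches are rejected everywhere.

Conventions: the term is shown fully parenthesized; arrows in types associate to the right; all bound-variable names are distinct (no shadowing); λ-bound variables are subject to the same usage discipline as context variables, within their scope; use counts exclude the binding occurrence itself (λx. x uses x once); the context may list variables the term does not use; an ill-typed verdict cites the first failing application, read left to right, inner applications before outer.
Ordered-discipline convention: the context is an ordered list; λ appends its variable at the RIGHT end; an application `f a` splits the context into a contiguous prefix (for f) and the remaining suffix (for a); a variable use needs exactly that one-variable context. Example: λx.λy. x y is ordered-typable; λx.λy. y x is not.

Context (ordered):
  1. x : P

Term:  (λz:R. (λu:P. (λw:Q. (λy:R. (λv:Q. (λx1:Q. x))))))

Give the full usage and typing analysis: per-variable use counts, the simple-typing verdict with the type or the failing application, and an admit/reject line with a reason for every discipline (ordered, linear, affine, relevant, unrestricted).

variable uses: x ×1, z [bound] ×0, u [bound] ×0, w [bound] ×0, y [bound] ×0, v [bound] ×0, x1 [bound] ×0
left-to-right use order: x
typing: well-typed at R -> P -> Q -> R -> Q -> Q -> P
ordered: ✗ — z, u, w, y, v, x1 never used (weakening)
linear: ✗ — z, u, w, y, v, x1 never used (weakening)
affine: ✓ — at most one use each (x, z, u, w, y, v, x1)
relevant: ✗ — z, u, w, y, v, x1 never used (weakening)
unrestricted: ✓ — typability at R -> P -> Q -> R -> Q -> Q -> P is all that's needed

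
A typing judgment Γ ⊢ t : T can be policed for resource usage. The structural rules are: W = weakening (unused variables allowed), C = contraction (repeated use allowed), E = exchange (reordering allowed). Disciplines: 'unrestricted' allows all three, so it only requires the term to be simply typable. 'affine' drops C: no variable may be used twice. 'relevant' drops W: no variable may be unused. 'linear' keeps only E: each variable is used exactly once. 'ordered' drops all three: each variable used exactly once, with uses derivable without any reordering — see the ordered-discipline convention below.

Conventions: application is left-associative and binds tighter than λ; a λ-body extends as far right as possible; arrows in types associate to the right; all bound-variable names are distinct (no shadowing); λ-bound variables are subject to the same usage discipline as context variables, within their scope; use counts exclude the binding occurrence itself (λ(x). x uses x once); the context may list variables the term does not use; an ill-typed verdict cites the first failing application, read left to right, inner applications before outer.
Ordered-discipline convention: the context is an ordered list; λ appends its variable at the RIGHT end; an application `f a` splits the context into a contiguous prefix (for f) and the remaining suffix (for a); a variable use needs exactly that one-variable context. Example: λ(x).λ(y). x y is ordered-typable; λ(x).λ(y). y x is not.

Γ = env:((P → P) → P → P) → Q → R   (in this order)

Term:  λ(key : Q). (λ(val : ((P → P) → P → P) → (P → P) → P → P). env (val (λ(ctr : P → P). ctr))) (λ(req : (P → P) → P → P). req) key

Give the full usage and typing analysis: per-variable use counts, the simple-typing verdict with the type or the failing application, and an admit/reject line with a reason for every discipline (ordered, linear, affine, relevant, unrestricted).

variable uses: env: 1×; key (bound): 1×; val (bound): 1×; ctr (bound): 1×; req (bound): 1×
uses in reading order: env, val, ctr, req, key
typing: well-typed — term : Q → R
ordered ✓ (one use each (env, key, val, ctr, req); ordered split holds)
linear ✓ (single use per variable (env, key, val, ctr, req))
affine ✓ (none of env, key, val, ctr, req used more than once)
relevant ✓ (env, key, val, ctr, req: all used, weakening unneeded)
unrestricted ✓ (type-checks (Q → R) and nothing is barred)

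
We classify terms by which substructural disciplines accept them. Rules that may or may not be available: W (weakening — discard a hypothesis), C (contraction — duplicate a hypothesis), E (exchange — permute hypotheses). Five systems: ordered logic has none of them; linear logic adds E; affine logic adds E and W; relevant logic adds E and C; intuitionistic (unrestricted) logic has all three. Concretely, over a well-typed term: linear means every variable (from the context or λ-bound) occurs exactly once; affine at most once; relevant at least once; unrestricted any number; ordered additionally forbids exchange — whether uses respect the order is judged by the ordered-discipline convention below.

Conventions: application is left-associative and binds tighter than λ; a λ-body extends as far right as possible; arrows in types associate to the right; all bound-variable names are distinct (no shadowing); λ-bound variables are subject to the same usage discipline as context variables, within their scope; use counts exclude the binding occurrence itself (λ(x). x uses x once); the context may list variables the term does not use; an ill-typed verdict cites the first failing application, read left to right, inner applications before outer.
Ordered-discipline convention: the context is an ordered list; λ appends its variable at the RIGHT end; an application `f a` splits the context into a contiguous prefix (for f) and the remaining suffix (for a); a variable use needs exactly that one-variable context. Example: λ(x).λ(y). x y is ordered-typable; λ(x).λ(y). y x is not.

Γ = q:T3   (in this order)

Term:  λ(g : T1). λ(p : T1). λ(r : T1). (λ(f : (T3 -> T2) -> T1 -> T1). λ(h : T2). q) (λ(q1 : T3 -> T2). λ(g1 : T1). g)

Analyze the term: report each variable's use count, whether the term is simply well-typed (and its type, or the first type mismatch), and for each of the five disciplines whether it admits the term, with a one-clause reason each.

variable uses: q: 1×, g (λ-bound): 1×, p (λ-bound): 0×, r (λ-bound): 0×, f (λ-bound): 0×, h (λ-bound): 0×, q1 (λ-bound): 0×, g1 (λ-bound): 0×
left-to-right use order: q, g
typing: ✓ — T1 -> T1 -> T1 -> T2 -> T3
ordered: ✗, needs weakening: p, r, f, h, q1, g1 unused
linear: ✗, needs weakening: p, r, f, h, q1, g1 unused
affine: ✓, q, g, p, r, f, h, q1, g1: no repeats, contraction unneeded
relevant: ✗, needs weakening: p, r, f, h, q1, g1 unused
unrestricted: ✓, type-checks (T1 -> T1 -> T1 -> T2 -> T3) and nothing is barred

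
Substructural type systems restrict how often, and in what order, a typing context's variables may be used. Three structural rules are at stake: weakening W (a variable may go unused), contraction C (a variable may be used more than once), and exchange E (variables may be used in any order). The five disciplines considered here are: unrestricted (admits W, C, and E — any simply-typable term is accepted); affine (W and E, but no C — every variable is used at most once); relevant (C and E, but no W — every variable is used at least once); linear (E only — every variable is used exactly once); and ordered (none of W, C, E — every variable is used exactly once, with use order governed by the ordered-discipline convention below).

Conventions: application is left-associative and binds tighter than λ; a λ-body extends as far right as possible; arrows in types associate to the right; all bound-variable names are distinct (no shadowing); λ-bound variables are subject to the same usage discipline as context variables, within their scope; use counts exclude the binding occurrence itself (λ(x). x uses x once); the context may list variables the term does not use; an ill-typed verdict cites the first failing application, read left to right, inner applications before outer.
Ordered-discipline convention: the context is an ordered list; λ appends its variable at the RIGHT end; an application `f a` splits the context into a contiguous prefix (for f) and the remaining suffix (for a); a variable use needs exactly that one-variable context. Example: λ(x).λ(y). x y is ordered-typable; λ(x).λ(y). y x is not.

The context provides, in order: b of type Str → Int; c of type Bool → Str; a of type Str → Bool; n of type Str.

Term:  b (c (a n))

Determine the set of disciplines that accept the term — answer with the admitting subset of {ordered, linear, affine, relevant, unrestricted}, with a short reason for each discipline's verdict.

accepted by: ordered, linear, affine, relevant, unrestricted
counts: b=1; c=1; a=1; n=1
order of uses: b, c, a, n
typing: well-typed — term : Int
ordered: ✓ — one use each (b, c, a, n); ordered split holds
linear: ✓ — exactly-once usage across b, c, a, n
affine: ✓ — none of b, c, a, n used more than once
relevant: ✓ — every one of b, c, a, n appears
unrestricted: ✓ — type-checks (Int) and nothing is barred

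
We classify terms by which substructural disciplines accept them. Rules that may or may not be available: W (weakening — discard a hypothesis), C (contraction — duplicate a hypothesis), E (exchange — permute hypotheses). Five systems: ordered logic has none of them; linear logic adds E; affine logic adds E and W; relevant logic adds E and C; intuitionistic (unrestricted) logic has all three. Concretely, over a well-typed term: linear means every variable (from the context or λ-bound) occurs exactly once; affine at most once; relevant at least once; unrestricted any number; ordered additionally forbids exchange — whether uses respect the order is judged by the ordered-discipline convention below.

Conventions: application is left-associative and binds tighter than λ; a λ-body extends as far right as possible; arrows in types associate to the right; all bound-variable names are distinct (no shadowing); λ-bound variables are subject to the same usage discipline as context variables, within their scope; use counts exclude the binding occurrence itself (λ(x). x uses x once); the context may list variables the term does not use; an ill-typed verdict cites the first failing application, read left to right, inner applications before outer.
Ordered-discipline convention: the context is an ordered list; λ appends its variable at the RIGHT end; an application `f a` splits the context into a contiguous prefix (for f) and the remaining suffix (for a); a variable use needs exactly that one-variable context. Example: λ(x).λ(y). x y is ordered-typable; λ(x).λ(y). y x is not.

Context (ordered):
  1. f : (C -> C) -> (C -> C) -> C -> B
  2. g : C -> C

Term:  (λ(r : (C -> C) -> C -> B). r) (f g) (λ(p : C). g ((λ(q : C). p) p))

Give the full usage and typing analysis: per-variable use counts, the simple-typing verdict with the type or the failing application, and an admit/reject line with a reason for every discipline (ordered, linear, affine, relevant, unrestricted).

use counts: f=1, g=2, r (bound)=1, p (bound)=2, q (bound)=0
uses in reading order: r, f, g, g, p, p
typing: well-typed at C -> B
ordered: ✗ — uses contraction: g ×2, p ×2; needs weakening: q unused
linear: ✗ — uses contraction: g ×2, p ×2; needs weakening: q unused
affine: ✗ — uses contraction: g ×2, p ×2
relevant: ✗ — needs weakening: q unused
unrestricted: ✓ — type-checks (C -> B) and nothing is barred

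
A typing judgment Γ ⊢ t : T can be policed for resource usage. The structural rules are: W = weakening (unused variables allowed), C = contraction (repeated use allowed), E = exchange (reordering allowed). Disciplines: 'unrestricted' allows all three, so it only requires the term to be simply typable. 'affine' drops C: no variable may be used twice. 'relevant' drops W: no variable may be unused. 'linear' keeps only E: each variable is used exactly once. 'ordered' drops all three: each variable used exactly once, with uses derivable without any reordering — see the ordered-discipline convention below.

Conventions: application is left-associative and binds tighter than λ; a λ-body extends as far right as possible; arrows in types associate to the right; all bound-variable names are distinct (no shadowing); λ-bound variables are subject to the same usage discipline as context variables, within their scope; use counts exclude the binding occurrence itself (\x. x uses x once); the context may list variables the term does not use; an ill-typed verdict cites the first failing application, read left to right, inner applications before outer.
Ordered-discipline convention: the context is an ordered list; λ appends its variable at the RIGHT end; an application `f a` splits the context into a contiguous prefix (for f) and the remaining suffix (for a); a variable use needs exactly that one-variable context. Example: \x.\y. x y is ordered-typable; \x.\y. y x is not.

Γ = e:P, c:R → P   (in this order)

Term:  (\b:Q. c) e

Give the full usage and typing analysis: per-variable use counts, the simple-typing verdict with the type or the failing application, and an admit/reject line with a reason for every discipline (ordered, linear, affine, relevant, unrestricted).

variable uses: e: 1×, c: 1×, b [bound]: 0×
left-to-right use order: c, e
typing: ill-typed: argument of type P where Q is required
ordered: ✗, a type mismatch blocks all five
linear: ✗, the type mismatch rejects it
affine: ✗, not simply typable
relevant: ✗, fails simple typing
unrestricted: ✗, a type mismatch blocks all five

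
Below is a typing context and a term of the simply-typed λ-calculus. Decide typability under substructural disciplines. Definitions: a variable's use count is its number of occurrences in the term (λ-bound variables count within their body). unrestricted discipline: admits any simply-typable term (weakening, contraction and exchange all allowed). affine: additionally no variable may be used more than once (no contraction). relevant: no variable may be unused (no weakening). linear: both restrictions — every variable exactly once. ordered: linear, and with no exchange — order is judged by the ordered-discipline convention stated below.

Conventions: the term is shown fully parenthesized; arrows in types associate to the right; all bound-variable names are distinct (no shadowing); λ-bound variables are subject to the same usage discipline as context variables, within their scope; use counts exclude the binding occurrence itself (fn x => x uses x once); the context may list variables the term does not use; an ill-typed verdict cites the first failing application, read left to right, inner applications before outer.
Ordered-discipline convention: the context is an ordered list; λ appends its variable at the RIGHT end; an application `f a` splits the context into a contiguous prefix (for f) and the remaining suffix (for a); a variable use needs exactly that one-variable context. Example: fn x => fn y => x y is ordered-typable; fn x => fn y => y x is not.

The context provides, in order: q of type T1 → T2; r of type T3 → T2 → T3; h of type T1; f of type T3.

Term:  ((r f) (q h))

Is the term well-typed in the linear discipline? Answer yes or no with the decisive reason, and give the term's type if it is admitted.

yes — exactly-once usage across q, r, h, f; term : T3
variable uses: q: 1×; r: 1×; h: 1×; f: 1×
order of uses: r, f, q, h
typing: the term checks, with type T3
per-discipline verdicts: ordered ✗; linear ✓; affine ✓; relevant ✓; unrestricted ✓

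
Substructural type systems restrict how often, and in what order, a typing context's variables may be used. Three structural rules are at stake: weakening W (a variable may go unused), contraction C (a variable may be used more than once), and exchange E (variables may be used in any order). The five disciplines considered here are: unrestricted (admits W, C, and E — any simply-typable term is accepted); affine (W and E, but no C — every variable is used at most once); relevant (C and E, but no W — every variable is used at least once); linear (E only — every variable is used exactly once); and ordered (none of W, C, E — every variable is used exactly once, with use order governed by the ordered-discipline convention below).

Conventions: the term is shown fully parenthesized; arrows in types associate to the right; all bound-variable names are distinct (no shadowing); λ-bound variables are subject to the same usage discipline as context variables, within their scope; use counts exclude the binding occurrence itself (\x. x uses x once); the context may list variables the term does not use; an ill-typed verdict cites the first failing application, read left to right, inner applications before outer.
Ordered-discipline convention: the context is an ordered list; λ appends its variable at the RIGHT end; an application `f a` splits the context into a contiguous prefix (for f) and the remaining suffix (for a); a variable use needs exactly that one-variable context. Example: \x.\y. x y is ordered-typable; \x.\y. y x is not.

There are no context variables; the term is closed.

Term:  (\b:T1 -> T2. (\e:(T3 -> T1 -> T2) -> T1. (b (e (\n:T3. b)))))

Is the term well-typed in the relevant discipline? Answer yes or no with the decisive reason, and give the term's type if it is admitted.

no — n never used (weakening)
counts: b (bound): 2×, e (bound): 1×, n (bound): 0×
order of uses: b, e, b
typing: well-typed at (T1 -> T2) -> ((T3 -> T1 -> T2) -> T1) -> T2
across the five disciplines: ordered ✗ · linear ✗ · affine ✗ · relevant ✗ · unrestricted ✓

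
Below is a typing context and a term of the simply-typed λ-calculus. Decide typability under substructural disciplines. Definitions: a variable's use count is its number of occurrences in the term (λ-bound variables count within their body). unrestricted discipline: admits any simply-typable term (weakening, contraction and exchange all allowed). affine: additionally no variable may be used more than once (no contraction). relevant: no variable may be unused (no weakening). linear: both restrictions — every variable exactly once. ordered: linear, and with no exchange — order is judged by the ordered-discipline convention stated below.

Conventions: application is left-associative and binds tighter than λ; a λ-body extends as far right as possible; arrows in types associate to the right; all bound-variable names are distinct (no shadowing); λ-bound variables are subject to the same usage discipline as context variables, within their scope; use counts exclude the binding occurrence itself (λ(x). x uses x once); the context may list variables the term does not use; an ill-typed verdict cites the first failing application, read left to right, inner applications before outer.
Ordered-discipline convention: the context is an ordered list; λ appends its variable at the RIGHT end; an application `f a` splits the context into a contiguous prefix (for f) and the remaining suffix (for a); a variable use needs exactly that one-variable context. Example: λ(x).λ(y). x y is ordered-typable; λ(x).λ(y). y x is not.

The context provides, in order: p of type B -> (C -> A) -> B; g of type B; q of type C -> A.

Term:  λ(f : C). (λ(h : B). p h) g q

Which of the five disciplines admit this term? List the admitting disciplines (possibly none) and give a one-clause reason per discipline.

admitting disciplines: affine, unrestricted
use counts: p: 1; g: 1; q: 1; f [bound]: 0; h [bound]: 1
use order (left to right): p, h, g, q
typing: the term checks, with type C -> B
ordered: ✗ — f left unused
linear: ✗ — f left unused
affine: ✓ — none of p, g, q, f, h used more than once
relevant: ✗ — f left unused
unrestricted: ✓ — well-typed at C -> B; no restrictions here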